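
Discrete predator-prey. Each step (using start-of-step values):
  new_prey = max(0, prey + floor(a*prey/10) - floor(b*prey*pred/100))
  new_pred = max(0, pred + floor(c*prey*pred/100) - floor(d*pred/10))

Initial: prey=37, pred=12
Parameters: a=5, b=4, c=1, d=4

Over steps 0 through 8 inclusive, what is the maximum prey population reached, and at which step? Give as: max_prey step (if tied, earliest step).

Answer: 43 6

Derivation:
Step 1: prey: 37+18-17=38; pred: 12+4-4=12
Step 2: prey: 38+19-18=39; pred: 12+4-4=12
Step 3: prey: 39+19-18=40; pred: 12+4-4=12
Step 4: prey: 40+20-19=41; pred: 12+4-4=12
Step 5: prey: 41+20-19=42; pred: 12+4-4=12
Step 6: prey: 42+21-20=43; pred: 12+5-4=13
Step 7: prey: 43+21-22=42; pred: 13+5-5=13
Step 8: prey: 42+21-21=42; pred: 13+5-5=13
Max prey = 43 at step 6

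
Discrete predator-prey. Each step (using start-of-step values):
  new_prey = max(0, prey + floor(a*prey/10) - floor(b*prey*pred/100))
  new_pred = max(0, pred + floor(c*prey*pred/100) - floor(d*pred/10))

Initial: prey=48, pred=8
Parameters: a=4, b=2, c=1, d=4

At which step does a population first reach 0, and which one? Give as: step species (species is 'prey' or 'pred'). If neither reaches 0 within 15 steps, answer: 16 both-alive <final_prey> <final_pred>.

Answer: 8 prey

Derivation:
Step 1: prey: 48+19-7=60; pred: 8+3-3=8
Step 2: prey: 60+24-9=75; pred: 8+4-3=9
Step 3: prey: 75+30-13=92; pred: 9+6-3=12
Step 4: prey: 92+36-22=106; pred: 12+11-4=19
Step 5: prey: 106+42-40=108; pred: 19+20-7=32
Step 6: prey: 108+43-69=82; pred: 32+34-12=54
Step 7: prey: 82+32-88=26; pred: 54+44-21=77
Step 8: prey: 26+10-40=0; pred: 77+20-30=67
First extinction: prey at step 8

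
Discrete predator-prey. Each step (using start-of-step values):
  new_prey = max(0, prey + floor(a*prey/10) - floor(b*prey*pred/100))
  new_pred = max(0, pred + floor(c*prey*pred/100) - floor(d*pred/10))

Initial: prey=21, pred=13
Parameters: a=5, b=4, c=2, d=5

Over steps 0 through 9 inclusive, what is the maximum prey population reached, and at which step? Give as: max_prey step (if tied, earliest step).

Answer: 39 8

Derivation:
Step 1: prey: 21+10-10=21; pred: 13+5-6=12
Step 2: prey: 21+10-10=21; pred: 12+5-6=11
Step 3: prey: 21+10-9=22; pred: 11+4-5=10
Step 4: prey: 22+11-8=25; pred: 10+4-5=9
Step 5: prey: 25+12-9=28; pred: 9+4-4=9
Step 6: prey: 28+14-10=32; pred: 9+5-4=10
Step 7: prey: 32+16-12=36; pred: 10+6-5=11
Step 8: prey: 36+18-15=39; pred: 11+7-5=13
Step 9: prey: 39+19-20=38; pred: 13+10-6=17
Max prey = 39 at step 8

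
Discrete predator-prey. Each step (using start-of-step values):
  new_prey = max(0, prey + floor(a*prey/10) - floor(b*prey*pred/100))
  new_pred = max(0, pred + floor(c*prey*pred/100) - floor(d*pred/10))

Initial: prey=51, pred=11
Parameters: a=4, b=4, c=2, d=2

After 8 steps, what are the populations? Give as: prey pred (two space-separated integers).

Answer: 0 17

Derivation:
Step 1: prey: 51+20-22=49; pred: 11+11-2=20
Step 2: prey: 49+19-39=29; pred: 20+19-4=35
Step 3: prey: 29+11-40=0; pred: 35+20-7=48
Step 4: prey: 0+0-0=0; pred: 48+0-9=39
Step 5: prey: 0+0-0=0; pred: 39+0-7=32
Step 6: prey: 0+0-0=0; pred: 32+0-6=26
Step 7: prey: 0+0-0=0; pred: 26+0-5=21
Step 8: prey: 0+0-0=0; pred: 21+0-4=17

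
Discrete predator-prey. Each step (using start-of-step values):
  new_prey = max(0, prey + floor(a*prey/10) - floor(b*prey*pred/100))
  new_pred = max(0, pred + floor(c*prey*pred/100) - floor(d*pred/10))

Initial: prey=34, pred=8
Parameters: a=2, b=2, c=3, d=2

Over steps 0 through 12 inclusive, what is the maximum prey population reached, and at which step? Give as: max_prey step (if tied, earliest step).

Answer: 35 1

Derivation:
Step 1: prey: 34+6-5=35; pred: 8+8-1=15
Step 2: prey: 35+7-10=32; pred: 15+15-3=27
Step 3: prey: 32+6-17=21; pred: 27+25-5=47
Step 4: prey: 21+4-19=6; pred: 47+29-9=67
Step 5: prey: 6+1-8=0; pred: 67+12-13=66
Step 6: prey: 0+0-0=0; pred: 66+0-13=53
Step 7: prey: 0+0-0=0; pred: 53+0-10=43
Step 8: prey: 0+0-0=0; pred: 43+0-8=35
Step 9: prey: 0+0-0=0; pred: 35+0-7=28
Step 10: prey: 0+0-0=0; pred: 28+0-5=23
Step 11: prey: 0+0-0=0; pred: 23+0-4=19
Step 12: prey: 0+0-0=0; pred: 19+0-3=16
Max prey = 35 at step 1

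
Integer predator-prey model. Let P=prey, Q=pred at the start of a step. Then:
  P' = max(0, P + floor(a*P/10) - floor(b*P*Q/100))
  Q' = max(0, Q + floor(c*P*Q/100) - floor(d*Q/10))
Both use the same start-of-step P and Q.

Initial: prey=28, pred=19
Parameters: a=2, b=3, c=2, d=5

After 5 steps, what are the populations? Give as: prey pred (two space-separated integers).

Step 1: prey: 28+5-15=18; pred: 19+10-9=20
Step 2: prey: 18+3-10=11; pred: 20+7-10=17
Step 3: prey: 11+2-5=8; pred: 17+3-8=12
Step 4: prey: 8+1-2=7; pred: 12+1-6=7
Step 5: prey: 7+1-1=7; pred: 7+0-3=4

Answer: 7 4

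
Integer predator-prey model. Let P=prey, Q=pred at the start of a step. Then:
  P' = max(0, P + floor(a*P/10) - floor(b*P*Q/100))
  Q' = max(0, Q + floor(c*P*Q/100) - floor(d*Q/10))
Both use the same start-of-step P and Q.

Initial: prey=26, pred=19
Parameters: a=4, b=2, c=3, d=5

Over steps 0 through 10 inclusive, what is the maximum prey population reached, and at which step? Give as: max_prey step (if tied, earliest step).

Answer: 27 1

Derivation:
Step 1: prey: 26+10-9=27; pred: 19+14-9=24
Step 2: prey: 27+10-12=25; pred: 24+19-12=31
Step 3: prey: 25+10-15=20; pred: 31+23-15=39
Step 4: prey: 20+8-15=13; pred: 39+23-19=43
Step 5: prey: 13+5-11=7; pred: 43+16-21=38
Step 6: prey: 7+2-5=4; pred: 38+7-19=26
Step 7: prey: 4+1-2=3; pred: 26+3-13=16
Step 8: prey: 3+1-0=4; pred: 16+1-8=9
Step 9: prey: 4+1-0=5; pred: 9+1-4=6
Step 10: prey: 5+2-0=7; pred: 6+0-3=3
Max prey = 27 at step 1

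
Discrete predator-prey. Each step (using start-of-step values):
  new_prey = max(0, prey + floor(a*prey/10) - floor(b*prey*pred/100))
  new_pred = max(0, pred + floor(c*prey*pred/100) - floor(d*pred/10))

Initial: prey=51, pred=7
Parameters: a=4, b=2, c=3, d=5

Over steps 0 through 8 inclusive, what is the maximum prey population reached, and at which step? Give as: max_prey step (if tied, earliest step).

Answer: 72 2

Derivation:
Step 1: prey: 51+20-7=64; pred: 7+10-3=14
Step 2: prey: 64+25-17=72; pred: 14+26-7=33
Step 3: prey: 72+28-47=53; pred: 33+71-16=88
Step 4: prey: 53+21-93=0; pred: 88+139-44=183
Step 5: prey: 0+0-0=0; pred: 183+0-91=92
Step 6: prey: 0+0-0=0; pred: 92+0-46=46
Step 7: prey: 0+0-0=0; pred: 46+0-23=23
Step 8: prey: 0+0-0=0; pred: 23+0-11=12
Max prey = 72 at step 2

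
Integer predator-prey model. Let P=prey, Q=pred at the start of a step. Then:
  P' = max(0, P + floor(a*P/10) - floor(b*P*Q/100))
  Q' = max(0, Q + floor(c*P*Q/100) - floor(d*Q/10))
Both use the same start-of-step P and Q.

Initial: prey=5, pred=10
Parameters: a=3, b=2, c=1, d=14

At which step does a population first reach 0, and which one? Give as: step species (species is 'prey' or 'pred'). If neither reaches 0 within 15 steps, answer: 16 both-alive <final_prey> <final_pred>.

Step 1: prey: 5+1-1=5; pred: 10+0-14=0
First extinction: pred at step 1

Answer: 1 pred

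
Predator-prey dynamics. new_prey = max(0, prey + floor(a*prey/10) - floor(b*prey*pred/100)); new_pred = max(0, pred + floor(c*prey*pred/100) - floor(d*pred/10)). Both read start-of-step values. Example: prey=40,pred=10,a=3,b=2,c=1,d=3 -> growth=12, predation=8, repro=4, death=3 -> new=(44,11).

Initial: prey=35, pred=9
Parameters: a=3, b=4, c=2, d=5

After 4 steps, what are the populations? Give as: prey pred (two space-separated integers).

Answer: 16 13

Derivation:
Step 1: prey: 35+10-12=33; pred: 9+6-4=11
Step 2: prey: 33+9-14=28; pred: 11+7-5=13
Step 3: prey: 28+8-14=22; pred: 13+7-6=14
Step 4: prey: 22+6-12=16; pred: 14+6-7=13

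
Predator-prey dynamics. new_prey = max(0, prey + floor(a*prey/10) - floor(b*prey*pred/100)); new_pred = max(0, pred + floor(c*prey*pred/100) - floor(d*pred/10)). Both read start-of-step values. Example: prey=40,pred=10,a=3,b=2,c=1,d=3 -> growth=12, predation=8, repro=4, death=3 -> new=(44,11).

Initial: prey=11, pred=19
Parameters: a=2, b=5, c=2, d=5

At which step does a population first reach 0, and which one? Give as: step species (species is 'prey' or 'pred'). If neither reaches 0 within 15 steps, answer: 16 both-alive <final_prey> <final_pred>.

Step 1: prey: 11+2-10=3; pred: 19+4-9=14
Step 2: prey: 3+0-2=1; pred: 14+0-7=7
Step 3: prey: 1+0-0=1; pred: 7+0-3=4
Step 4: prey: 1+0-0=1; pred: 4+0-2=2
Step 5: prey: 1+0-0=1; pred: 2+0-1=1
Step 6: prey: 1+0-0=1; pred: 1+0-0=1
Steps 7-15: state stable at prey=1, pred=1 (no change)
No extinction within 15 steps

Answer: 16 both-alive 1 1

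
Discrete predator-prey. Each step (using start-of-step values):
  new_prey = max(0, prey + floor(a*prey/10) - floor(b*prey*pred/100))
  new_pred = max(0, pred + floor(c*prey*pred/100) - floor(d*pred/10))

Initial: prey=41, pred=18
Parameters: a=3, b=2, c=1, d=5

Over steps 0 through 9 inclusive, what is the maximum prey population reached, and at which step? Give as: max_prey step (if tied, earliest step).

Step 1: prey: 41+12-14=39; pred: 18+7-9=16
Step 2: prey: 39+11-12=38; pred: 16+6-8=14
Step 3: prey: 38+11-10=39; pred: 14+5-7=12
Step 4: prey: 39+11-9=41; pred: 12+4-6=10
Step 5: prey: 41+12-8=45; pred: 10+4-5=9
Step 6: prey: 45+13-8=50; pred: 9+4-4=9
Step 7: prey: 50+15-9=56; pred: 9+4-4=9
Step 8: prey: 56+16-10=62; pred: 9+5-4=10
Step 9: prey: 62+18-12=68; pred: 10+6-5=11
Max prey = 68 at step 9

Answer: 68 9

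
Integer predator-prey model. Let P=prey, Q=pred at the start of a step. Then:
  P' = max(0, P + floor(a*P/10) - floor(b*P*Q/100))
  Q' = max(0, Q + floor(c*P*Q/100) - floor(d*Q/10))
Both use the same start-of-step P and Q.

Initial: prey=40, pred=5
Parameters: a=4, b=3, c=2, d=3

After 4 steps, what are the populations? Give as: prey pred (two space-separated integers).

Step 1: prey: 40+16-6=50; pred: 5+4-1=8
Step 2: prey: 50+20-12=58; pred: 8+8-2=14
Step 3: prey: 58+23-24=57; pred: 14+16-4=26
Step 4: prey: 57+22-44=35; pred: 26+29-7=48

Answer: 35 48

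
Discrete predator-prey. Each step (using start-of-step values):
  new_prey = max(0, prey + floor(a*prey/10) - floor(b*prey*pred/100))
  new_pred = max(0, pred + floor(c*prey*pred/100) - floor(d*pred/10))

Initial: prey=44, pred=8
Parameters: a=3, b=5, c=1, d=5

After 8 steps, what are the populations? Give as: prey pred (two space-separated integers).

Answer: 68 3

Derivation:
Step 1: prey: 44+13-17=40; pred: 8+3-4=7
Step 2: prey: 40+12-14=38; pred: 7+2-3=6
Step 3: prey: 38+11-11=38; pred: 6+2-3=5
Step 4: prey: 38+11-9=40; pred: 5+1-2=4
Step 5: prey: 40+12-8=44; pred: 4+1-2=3
Step 6: prey: 44+13-6=51; pred: 3+1-1=3
Step 7: prey: 51+15-7=59; pred: 3+1-1=3
Step 8: prey: 59+17-8=68; pred: 3+1-1=3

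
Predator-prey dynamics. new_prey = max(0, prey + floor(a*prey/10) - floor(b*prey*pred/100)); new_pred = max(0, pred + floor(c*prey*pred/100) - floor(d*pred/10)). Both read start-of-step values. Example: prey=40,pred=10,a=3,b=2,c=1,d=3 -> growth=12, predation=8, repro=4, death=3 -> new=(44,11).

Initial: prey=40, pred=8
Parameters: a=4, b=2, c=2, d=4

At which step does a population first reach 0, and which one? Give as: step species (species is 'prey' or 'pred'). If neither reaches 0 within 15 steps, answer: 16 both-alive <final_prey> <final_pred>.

Step 1: prey: 40+16-6=50; pred: 8+6-3=11
Step 2: prey: 50+20-11=59; pred: 11+11-4=18
Step 3: prey: 59+23-21=61; pred: 18+21-7=32
Step 4: prey: 61+24-39=46; pred: 32+39-12=59
Step 5: prey: 46+18-54=10; pred: 59+54-23=90
Step 6: prey: 10+4-18=0; pred: 90+18-36=72
First extinction: prey at step 6

Answer: 6 prey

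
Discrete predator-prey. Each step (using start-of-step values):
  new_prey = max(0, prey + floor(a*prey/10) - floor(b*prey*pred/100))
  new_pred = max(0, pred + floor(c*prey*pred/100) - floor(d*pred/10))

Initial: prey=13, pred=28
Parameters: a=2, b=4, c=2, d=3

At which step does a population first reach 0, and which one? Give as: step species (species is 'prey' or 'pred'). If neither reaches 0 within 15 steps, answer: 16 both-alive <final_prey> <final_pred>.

Answer: 2 prey

Derivation:
Step 1: prey: 13+2-14=1; pred: 28+7-8=27
Step 2: prey: 1+0-1=0; pred: 27+0-8=19
First extinction: prey at step 2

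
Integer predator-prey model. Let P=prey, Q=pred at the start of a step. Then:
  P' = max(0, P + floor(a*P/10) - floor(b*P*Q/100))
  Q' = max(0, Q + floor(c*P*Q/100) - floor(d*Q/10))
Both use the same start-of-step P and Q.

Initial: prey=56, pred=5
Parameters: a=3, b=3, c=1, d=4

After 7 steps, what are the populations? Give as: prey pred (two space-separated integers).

Answer: 43 30

Derivation:
Step 1: prey: 56+16-8=64; pred: 5+2-2=5
Step 2: prey: 64+19-9=74; pred: 5+3-2=6
Step 3: prey: 74+22-13=83; pred: 6+4-2=8
Step 4: prey: 83+24-19=88; pred: 8+6-3=11
Step 5: prey: 88+26-29=85; pred: 11+9-4=16
Step 6: prey: 85+25-40=70; pred: 16+13-6=23
Step 7: prey: 70+21-48=43; pred: 23+16-9=30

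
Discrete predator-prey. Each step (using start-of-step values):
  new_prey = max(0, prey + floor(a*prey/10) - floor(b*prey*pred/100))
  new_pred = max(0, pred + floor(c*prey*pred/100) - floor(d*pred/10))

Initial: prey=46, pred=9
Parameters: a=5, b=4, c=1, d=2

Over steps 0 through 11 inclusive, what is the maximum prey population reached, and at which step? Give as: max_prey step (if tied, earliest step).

Step 1: prey: 46+23-16=53; pred: 9+4-1=12
Step 2: prey: 53+26-25=54; pred: 12+6-2=16
Step 3: prey: 54+27-34=47; pred: 16+8-3=21
Step 4: prey: 47+23-39=31; pred: 21+9-4=26
Step 5: prey: 31+15-32=14; pred: 26+8-5=29
Step 6: prey: 14+7-16=5; pred: 29+4-5=28
Step 7: prey: 5+2-5=2; pred: 28+1-5=24
Step 8: prey: 2+1-1=2; pred: 24+0-4=20
Step 9: prey: 2+1-1=2; pred: 20+0-4=16
Step 10: prey: 2+1-1=2; pred: 16+0-3=13
Step 11: prey: 2+1-1=2; pred: 13+0-2=11
Max prey = 54 at step 2

Answer: 54 2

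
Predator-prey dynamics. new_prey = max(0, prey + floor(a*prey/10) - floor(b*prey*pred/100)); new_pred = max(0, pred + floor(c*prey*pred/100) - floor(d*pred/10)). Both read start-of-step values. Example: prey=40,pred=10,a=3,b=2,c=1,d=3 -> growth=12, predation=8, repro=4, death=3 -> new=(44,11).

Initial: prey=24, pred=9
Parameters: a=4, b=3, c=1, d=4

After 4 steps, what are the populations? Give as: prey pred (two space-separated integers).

Step 1: prey: 24+9-6=27; pred: 9+2-3=8
Step 2: prey: 27+10-6=31; pred: 8+2-3=7
Step 3: prey: 31+12-6=37; pred: 7+2-2=7
Step 4: prey: 37+14-7=44; pred: 7+2-2=7

Answer: 44 7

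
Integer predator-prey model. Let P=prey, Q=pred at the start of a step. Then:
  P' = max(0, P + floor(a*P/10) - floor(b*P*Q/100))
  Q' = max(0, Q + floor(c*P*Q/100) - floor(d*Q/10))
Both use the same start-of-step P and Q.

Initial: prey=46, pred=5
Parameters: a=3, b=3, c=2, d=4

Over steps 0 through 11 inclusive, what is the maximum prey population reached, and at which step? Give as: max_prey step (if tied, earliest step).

Answer: 57 2

Derivation:
Step 1: prey: 46+13-6=53; pred: 5+4-2=7
Step 2: prey: 53+15-11=57; pred: 7+7-2=12
Step 3: prey: 57+17-20=54; pred: 12+13-4=21
Step 4: prey: 54+16-34=36; pred: 21+22-8=35
Step 5: prey: 36+10-37=9; pred: 35+25-14=46
Step 6: prey: 9+2-12=0; pred: 46+8-18=36
Step 7: prey: 0+0-0=0; pred: 36+0-14=22
Step 8: prey: 0+0-0=0; pred: 22+0-8=14
Step 9: prey: 0+0-0=0; pred: 14+0-5=9
Step 10: prey: 0+0-0=0; pred: 9+0-3=6
Step 11: prey: 0+0-0=0; pred: 6+0-2=4
Max prey = 57 at step 2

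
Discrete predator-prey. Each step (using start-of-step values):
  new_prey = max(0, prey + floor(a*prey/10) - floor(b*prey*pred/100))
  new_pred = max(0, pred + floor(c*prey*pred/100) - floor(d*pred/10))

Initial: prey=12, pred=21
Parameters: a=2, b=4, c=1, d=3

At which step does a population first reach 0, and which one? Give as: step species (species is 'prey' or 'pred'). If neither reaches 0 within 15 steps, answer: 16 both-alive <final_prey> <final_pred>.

Step 1: prey: 12+2-10=4; pred: 21+2-6=17
Step 2: prey: 4+0-2=2; pred: 17+0-5=12
Step 3: prey: 2+0-0=2; pred: 12+0-3=9
Step 4: prey: 2+0-0=2; pred: 9+0-2=7
Step 5: prey: 2+0-0=2; pred: 7+0-2=5
Step 6: prey: 2+0-0=2; pred: 5+0-1=4
Step 7: prey: 2+0-0=2; pred: 4+0-1=3
Step 8: prey: 2+0-0=2; pred: 3+0-0=3
Steps 9-15: state stable at prey=2, pred=3 (no change)
No extinction within 15 steps

Answer: 16 both-alive 2 3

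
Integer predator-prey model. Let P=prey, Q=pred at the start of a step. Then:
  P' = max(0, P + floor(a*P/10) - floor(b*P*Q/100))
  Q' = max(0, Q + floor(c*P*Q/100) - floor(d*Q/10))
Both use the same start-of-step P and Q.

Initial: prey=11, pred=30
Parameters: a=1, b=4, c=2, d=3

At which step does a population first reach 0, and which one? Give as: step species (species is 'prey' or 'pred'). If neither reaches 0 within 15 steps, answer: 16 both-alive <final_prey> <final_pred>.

Step 1: prey: 11+1-13=0; pred: 30+6-9=27
First extinction: prey at step 1

Answer: 1 prey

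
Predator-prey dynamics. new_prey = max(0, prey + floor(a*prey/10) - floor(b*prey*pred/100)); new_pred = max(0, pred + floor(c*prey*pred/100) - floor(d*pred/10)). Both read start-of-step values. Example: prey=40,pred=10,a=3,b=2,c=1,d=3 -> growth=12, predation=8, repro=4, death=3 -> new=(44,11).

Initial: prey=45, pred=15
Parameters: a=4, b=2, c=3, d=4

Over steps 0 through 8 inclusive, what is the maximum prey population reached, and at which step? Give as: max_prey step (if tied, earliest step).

Answer: 50 1

Derivation:
Step 1: prey: 45+18-13=50; pred: 15+20-6=29
Step 2: prey: 50+20-29=41; pred: 29+43-11=61
Step 3: prey: 41+16-50=7; pred: 61+75-24=112
Step 4: prey: 7+2-15=0; pred: 112+23-44=91
Step 5: prey: 0+0-0=0; pred: 91+0-36=55
Step 6: prey: 0+0-0=0; pred: 55+0-22=33
Step 7: prey: 0+0-0=0; pred: 33+0-13=20
Step 8: prey: 0+0-0=0; pred: 20+0-8=12
Max prey = 50 at step 1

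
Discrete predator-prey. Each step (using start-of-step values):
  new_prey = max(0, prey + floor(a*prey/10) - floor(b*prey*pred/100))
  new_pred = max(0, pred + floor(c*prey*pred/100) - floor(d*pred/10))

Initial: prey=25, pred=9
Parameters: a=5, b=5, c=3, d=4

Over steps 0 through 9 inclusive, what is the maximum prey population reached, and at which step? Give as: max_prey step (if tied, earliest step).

Answer: 26 1

Derivation:
Step 1: prey: 25+12-11=26; pred: 9+6-3=12
Step 2: prey: 26+13-15=24; pred: 12+9-4=17
Step 3: prey: 24+12-20=16; pred: 17+12-6=23
Step 4: prey: 16+8-18=6; pred: 23+11-9=25
Step 5: prey: 6+3-7=2; pred: 25+4-10=19
Step 6: prey: 2+1-1=2; pred: 19+1-7=13
Step 7: prey: 2+1-1=2; pred: 13+0-5=8
Step 8: prey: 2+1-0=3; pred: 8+0-3=5
Step 9: prey: 3+1-0=4; pred: 5+0-2=3
Max prey = 26 at step 1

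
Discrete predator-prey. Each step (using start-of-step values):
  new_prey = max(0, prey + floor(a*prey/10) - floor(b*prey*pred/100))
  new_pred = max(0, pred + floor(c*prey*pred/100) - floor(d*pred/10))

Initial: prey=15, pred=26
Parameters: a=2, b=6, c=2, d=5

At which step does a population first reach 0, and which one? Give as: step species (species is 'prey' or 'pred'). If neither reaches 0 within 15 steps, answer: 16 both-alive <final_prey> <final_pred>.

Step 1: prey: 15+3-23=0; pred: 26+7-13=20
First extinction: prey at step 1

Answer: 1 prey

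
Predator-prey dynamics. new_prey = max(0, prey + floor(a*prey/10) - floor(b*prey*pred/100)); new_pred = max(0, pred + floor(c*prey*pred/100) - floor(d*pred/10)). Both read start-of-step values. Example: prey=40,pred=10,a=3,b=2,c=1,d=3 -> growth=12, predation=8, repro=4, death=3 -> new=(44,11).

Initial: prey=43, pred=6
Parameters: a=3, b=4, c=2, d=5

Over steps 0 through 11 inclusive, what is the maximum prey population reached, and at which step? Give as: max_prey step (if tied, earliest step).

Answer: 45 1

Derivation:
Step 1: prey: 43+12-10=45; pred: 6+5-3=8
Step 2: prey: 45+13-14=44; pred: 8+7-4=11
Step 3: prey: 44+13-19=38; pred: 11+9-5=15
Step 4: prey: 38+11-22=27; pred: 15+11-7=19
Step 5: prey: 27+8-20=15; pred: 19+10-9=20
Step 6: prey: 15+4-12=7; pred: 20+6-10=16
Step 7: prey: 7+2-4=5; pred: 16+2-8=10
Step 8: prey: 5+1-2=4; pred: 10+1-5=6
Step 9: prey: 4+1-0=5; pred: 6+0-3=3
Step 10: prey: 5+1-0=6; pred: 3+0-1=2
Step 11: prey: 6+1-0=7; pred: 2+0-1=1
Max prey = 45 at step 1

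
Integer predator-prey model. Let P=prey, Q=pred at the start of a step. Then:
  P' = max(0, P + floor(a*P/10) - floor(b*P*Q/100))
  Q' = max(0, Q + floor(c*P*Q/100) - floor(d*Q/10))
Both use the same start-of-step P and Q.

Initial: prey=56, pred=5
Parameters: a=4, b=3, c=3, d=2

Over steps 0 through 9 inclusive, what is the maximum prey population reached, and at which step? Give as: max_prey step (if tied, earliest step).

Step 1: prey: 56+22-8=70; pred: 5+8-1=12
Step 2: prey: 70+28-25=73; pred: 12+25-2=35
Step 3: prey: 73+29-76=26; pred: 35+76-7=104
Step 4: prey: 26+10-81=0; pred: 104+81-20=165
Step 5: prey: 0+0-0=0; pred: 165+0-33=132
Step 6: prey: 0+0-0=0; pred: 132+0-26=106
Step 7: prey: 0+0-0=0; pred: 106+0-21=85
Step 8: prey: 0+0-0=0; pred: 85+0-17=68
Step 9: prey: 0+0-0=0; pred: 68+0-13=55
Max prey = 73 at step 2

Answer: 73 2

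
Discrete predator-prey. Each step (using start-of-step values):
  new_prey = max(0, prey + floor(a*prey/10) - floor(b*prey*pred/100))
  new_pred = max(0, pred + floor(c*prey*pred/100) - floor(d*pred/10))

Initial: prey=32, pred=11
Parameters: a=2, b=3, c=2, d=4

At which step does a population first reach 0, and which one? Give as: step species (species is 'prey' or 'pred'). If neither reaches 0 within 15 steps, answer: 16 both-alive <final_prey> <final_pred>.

Step 1: prey: 32+6-10=28; pred: 11+7-4=14
Step 2: prey: 28+5-11=22; pred: 14+7-5=16
Step 3: prey: 22+4-10=16; pred: 16+7-6=17
Step 4: prey: 16+3-8=11; pred: 17+5-6=16
Step 5: prey: 11+2-5=8; pred: 16+3-6=13
Step 6: prey: 8+1-3=6; pred: 13+2-5=10
Step 7: prey: 6+1-1=6; pred: 10+1-4=7
Step 8: prey: 6+1-1=6; pred: 7+0-2=5
Step 9: prey: 6+1-0=7; pred: 5+0-2=3
Step 10: prey: 7+1-0=8; pred: 3+0-1=2
Step 11: prey: 8+1-0=9; pred: 2+0-0=2
Step 12: prey: 9+1-0=10; pred: 2+0-0=2
Step 13: prey: 10+2-0=12; pred: 2+0-0=2
Step 14: prey: 12+2-0=14; pred: 2+0-0=2
Step 15: prey: 14+2-0=16; pred: 2+0-0=2
No extinction within 15 steps

Answer: 16 both-alive 16 2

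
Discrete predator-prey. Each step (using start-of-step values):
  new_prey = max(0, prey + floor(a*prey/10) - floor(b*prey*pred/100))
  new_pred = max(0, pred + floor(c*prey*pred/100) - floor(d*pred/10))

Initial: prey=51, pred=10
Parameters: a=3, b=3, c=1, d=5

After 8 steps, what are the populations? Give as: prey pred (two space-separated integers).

Step 1: prey: 51+15-15=51; pred: 10+5-5=10
Step 2: prey: 51+15-15=51; pred: 10+5-5=10
Step 3: prey: 51+15-15=51; pred: 10+5-5=10
Step 4: prey: 51+15-15=51; pred: 10+5-5=10
Step 5: prey: 51+15-15=51; pred: 10+5-5=10
Step 6: prey: 51+15-15=51; pred: 10+5-5=10
Step 7: prey: 51+15-15=51; pred: 10+5-5=10
Step 8: prey: 51+15-15=51; pred: 10+5-5=10

Answer: 51 10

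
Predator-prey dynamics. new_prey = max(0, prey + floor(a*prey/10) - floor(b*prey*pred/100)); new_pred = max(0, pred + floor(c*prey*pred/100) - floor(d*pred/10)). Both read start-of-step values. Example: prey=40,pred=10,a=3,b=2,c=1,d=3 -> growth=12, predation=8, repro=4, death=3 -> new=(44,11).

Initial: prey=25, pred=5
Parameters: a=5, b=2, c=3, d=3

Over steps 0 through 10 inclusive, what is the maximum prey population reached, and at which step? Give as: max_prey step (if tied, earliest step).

Step 1: prey: 25+12-2=35; pred: 5+3-1=7
Step 2: prey: 35+17-4=48; pred: 7+7-2=12
Step 3: prey: 48+24-11=61; pred: 12+17-3=26
Step 4: prey: 61+30-31=60; pred: 26+47-7=66
Step 5: prey: 60+30-79=11; pred: 66+118-19=165
Step 6: prey: 11+5-36=0; pred: 165+54-49=170
Step 7: prey: 0+0-0=0; pred: 170+0-51=119
Step 8: prey: 0+0-0=0; pred: 119+0-35=84
Step 9: prey: 0+0-0=0; pred: 84+0-25=59
Step 10: prey: 0+0-0=0; pred: 59+0-17=42
Max prey = 61 at step 3

Answer: 61 3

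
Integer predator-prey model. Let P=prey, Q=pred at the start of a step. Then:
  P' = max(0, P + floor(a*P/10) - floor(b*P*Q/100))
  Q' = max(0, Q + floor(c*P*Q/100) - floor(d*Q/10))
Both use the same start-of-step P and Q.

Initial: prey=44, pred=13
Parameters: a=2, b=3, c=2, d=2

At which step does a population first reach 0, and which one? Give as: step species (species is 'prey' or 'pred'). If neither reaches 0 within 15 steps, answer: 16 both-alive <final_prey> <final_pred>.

Step 1: prey: 44+8-17=35; pred: 13+11-2=22
Step 2: prey: 35+7-23=19; pred: 22+15-4=33
Step 3: prey: 19+3-18=4; pred: 33+12-6=39
Step 4: prey: 4+0-4=0; pred: 39+3-7=35
First extinction: prey at step 4

Answer: 4 prey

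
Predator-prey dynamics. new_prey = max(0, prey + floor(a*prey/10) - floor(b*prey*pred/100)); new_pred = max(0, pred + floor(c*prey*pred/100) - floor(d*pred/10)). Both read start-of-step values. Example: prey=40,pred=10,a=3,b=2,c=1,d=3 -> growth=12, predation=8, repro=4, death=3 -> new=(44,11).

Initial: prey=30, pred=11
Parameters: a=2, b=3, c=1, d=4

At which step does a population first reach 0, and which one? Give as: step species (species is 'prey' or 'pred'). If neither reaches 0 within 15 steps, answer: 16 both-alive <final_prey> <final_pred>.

Step 1: prey: 30+6-9=27; pred: 11+3-4=10
Step 2: prey: 27+5-8=24; pred: 10+2-4=8
Step 3: prey: 24+4-5=23; pred: 8+1-3=6
Step 4: prey: 23+4-4=23; pred: 6+1-2=5
Step 5: prey: 23+4-3=24; pred: 5+1-2=4
Step 6: prey: 24+4-2=26; pred: 4+0-1=3
Step 7: prey: 26+5-2=29; pred: 3+0-1=2
Step 8: prey: 29+5-1=33; pred: 2+0-0=2
Step 9: prey: 33+6-1=38; pred: 2+0-0=2
Step 10: prey: 38+7-2=43; pred: 2+0-0=2
Step 11: prey: 43+8-2=49; pred: 2+0-0=2
Step 12: prey: 49+9-2=56; pred: 2+0-0=2
Step 13: prey: 56+11-3=64; pred: 2+1-0=3
Step 14: prey: 64+12-5=71; pred: 3+1-1=3
Step 15: prey: 71+14-6=79; pred: 3+2-1=4
No extinction within 15 steps

Answer: 16 both-alive 79 4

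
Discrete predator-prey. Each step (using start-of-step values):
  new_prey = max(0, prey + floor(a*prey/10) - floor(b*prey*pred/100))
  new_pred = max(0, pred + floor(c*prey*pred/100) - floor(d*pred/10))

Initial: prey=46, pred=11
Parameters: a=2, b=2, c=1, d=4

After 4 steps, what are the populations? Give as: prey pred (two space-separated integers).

Answer: 39 13

Derivation:
Step 1: prey: 46+9-10=45; pred: 11+5-4=12
Step 2: prey: 45+9-10=44; pred: 12+5-4=13
Step 3: prey: 44+8-11=41; pred: 13+5-5=13
Step 4: prey: 41+8-10=39; pred: 13+5-5=13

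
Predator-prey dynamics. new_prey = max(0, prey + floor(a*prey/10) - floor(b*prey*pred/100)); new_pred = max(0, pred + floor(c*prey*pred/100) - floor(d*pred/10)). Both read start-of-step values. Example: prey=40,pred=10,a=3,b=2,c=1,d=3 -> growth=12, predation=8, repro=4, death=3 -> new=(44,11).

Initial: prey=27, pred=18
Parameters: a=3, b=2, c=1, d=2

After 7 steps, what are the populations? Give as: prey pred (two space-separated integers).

Step 1: prey: 27+8-9=26; pred: 18+4-3=19
Step 2: prey: 26+7-9=24; pred: 19+4-3=20
Step 3: prey: 24+7-9=22; pred: 20+4-4=20
Step 4: prey: 22+6-8=20; pred: 20+4-4=20
Step 5: prey: 20+6-8=18; pred: 20+4-4=20
Step 6: prey: 18+5-7=16; pred: 20+3-4=19
Step 7: prey: 16+4-6=14; pred: 19+3-3=19

Answer: 14 19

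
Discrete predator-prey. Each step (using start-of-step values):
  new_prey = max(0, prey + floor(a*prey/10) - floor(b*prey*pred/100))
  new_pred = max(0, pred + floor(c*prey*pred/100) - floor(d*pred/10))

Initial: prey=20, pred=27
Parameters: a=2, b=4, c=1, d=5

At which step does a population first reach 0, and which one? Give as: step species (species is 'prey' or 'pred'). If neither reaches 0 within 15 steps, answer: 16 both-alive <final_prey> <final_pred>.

Step 1: prey: 20+4-21=3; pred: 27+5-13=19
Step 2: prey: 3+0-2=1; pred: 19+0-9=10
Step 3: prey: 1+0-0=1; pred: 10+0-5=5
Step 4: prey: 1+0-0=1; pred: 5+0-2=3
Step 5: prey: 1+0-0=1; pred: 3+0-1=2
Step 6: prey: 1+0-0=1; pred: 2+0-1=1
Step 7: prey: 1+0-0=1; pred: 1+0-0=1
Steps 8-15: state stable at prey=1, pred=1 (no change)
No extinction within 15 steps

Answer: 16 both-alive 1 1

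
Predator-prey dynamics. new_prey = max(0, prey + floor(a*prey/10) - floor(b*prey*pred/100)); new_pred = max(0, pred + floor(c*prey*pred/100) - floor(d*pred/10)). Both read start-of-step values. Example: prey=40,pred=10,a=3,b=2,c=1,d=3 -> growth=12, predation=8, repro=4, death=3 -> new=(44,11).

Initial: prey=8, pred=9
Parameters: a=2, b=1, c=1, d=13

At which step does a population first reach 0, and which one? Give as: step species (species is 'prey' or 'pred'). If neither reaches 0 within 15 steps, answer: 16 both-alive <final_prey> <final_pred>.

Step 1: prey: 8+1-0=9; pred: 9+0-11=0
First extinction: pred at step 1

Answer: 1 pred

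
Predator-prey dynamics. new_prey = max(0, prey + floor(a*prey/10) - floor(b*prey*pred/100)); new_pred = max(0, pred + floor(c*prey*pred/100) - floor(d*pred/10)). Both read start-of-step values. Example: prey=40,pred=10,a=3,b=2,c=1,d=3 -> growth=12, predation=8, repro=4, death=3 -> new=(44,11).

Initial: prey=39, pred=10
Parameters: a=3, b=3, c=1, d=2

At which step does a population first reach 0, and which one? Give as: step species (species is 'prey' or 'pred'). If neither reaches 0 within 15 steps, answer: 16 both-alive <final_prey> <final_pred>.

Answer: 16 both-alive 5 6

Derivation:
Step 1: prey: 39+11-11=39; pred: 10+3-2=11
Step 2: prey: 39+11-12=38; pred: 11+4-2=13
Step 3: prey: 38+11-14=35; pred: 13+4-2=15
Step 4: prey: 35+10-15=30; pred: 15+5-3=17
Step 5: prey: 30+9-15=24; pred: 17+5-3=19
Step 6: prey: 24+7-13=18; pred: 19+4-3=20
Step 7: prey: 18+5-10=13; pred: 20+3-4=19
Step 8: prey: 13+3-7=9; pred: 19+2-3=18
Step 9: prey: 9+2-4=7; pred: 18+1-3=16
Step 10: prey: 7+2-3=6; pred: 16+1-3=14
Step 11: prey: 6+1-2=5; pred: 14+0-2=12
Step 12: prey: 5+1-1=5; pred: 12+0-2=10
Step 13: prey: 5+1-1=5; pred: 10+0-2=8
Step 14: prey: 5+1-1=5; pred: 8+0-1=7
Step 15: prey: 5+1-1=5; pred: 7+0-1=6
No extinction within 15 steps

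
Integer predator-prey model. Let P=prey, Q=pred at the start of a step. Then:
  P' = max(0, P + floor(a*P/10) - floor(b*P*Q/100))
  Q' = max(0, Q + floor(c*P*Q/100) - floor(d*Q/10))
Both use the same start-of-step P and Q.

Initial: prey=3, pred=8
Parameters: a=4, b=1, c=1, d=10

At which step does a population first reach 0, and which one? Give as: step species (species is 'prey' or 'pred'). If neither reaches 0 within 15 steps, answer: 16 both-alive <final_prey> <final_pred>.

Answer: 1 pred

Derivation:
Step 1: prey: 3+1-0=4; pred: 8+0-8=0
First extinction: pred at step 1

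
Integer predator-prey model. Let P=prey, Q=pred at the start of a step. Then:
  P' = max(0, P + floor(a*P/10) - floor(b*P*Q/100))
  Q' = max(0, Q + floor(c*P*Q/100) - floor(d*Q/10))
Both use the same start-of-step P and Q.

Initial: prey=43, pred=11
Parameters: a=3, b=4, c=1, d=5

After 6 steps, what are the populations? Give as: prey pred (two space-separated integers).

Answer: 44 3

Derivation:
Step 1: prey: 43+12-18=37; pred: 11+4-5=10
Step 2: prey: 37+11-14=34; pred: 10+3-5=8
Step 3: prey: 34+10-10=34; pred: 8+2-4=6
Step 4: prey: 34+10-8=36; pred: 6+2-3=5
Step 5: prey: 36+10-7=39; pred: 5+1-2=4
Step 6: prey: 39+11-6=44; pred: 4+1-2=3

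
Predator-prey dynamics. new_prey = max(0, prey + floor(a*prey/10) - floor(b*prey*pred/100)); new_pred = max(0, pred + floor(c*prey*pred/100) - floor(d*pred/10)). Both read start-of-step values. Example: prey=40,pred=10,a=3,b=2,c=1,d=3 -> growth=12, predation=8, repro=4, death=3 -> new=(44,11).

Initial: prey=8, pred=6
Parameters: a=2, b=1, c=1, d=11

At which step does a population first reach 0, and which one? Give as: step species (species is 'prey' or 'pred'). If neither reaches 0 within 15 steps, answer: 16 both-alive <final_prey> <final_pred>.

Answer: 1 pred

Derivation:
Step 1: prey: 8+1-0=9; pred: 6+0-6=0
First extinction: pred at step 1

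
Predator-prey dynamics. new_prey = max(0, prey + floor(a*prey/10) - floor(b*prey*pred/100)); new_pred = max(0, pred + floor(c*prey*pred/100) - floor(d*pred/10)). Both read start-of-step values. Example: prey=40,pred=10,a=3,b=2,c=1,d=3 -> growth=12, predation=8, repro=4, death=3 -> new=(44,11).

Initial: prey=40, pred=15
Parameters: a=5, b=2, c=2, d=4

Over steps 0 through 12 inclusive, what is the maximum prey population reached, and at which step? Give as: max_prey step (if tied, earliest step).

Step 1: prey: 40+20-12=48; pred: 15+12-6=21
Step 2: prey: 48+24-20=52; pred: 21+20-8=33
Step 3: prey: 52+26-34=44; pred: 33+34-13=54
Step 4: prey: 44+22-47=19; pred: 54+47-21=80
Step 5: prey: 19+9-30=0; pred: 80+30-32=78
Step 6: prey: 0+0-0=0; pred: 78+0-31=47
Step 7: prey: 0+0-0=0; pred: 47+0-18=29
Step 8: prey: 0+0-0=0; pred: 29+0-11=18
Step 9: prey: 0+0-0=0; pred: 18+0-7=11
Step 10: prey: 0+0-0=0; pred: 11+0-4=7
Step 11: prey: 0+0-0=0; pred: 7+0-2=5
Step 12: prey: 0+0-0=0; pred: 5+0-2=3
Max prey = 52 at step 2

Answer: 52 2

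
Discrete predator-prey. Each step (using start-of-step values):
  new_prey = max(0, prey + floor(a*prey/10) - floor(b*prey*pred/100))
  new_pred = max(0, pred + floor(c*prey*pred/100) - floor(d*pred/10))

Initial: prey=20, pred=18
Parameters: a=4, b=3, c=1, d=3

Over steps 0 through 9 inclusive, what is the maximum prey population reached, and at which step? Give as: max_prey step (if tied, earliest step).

Answer: 38 9

Derivation:
Step 1: prey: 20+8-10=18; pred: 18+3-5=16
Step 2: prey: 18+7-8=17; pred: 16+2-4=14
Step 3: prey: 17+6-7=16; pred: 14+2-4=12
Step 4: prey: 16+6-5=17; pred: 12+1-3=10
Step 5: prey: 17+6-5=18; pred: 10+1-3=8
Step 6: prey: 18+7-4=21; pred: 8+1-2=7
Step 7: prey: 21+8-4=25; pred: 7+1-2=6
Step 8: prey: 25+10-4=31; pred: 6+1-1=6
Step 9: prey: 31+12-5=38; pred: 6+1-1=6
Max prey = 38 at step 9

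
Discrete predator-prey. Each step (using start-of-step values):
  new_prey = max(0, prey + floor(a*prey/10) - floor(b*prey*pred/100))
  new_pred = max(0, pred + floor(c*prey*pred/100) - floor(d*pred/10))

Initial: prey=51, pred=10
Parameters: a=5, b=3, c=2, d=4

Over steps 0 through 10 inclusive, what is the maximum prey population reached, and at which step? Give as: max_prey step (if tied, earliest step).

Answer: 62 2

Derivation:
Step 1: prey: 51+25-15=61; pred: 10+10-4=16
Step 2: prey: 61+30-29=62; pred: 16+19-6=29
Step 3: prey: 62+31-53=40; pred: 29+35-11=53
Step 4: prey: 40+20-63=0; pred: 53+42-21=74
Step 5: prey: 0+0-0=0; pred: 74+0-29=45
Step 6: prey: 0+0-0=0; pred: 45+0-18=27
Step 7: prey: 0+0-0=0; pred: 27+0-10=17
Step 8: prey: 0+0-0=0; pred: 17+0-6=11
Step 9: prey: 0+0-0=0; pred: 11+0-4=7
Step 10: prey: 0+0-0=0; pred: 7+0-2=5
Max prey = 62 at step 2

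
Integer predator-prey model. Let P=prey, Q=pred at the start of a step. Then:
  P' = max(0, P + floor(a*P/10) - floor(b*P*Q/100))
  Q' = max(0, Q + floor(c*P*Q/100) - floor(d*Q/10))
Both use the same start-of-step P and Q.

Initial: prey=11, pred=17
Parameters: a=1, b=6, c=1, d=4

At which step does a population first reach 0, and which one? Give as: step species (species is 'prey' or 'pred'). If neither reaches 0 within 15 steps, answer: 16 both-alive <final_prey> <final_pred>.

Step 1: prey: 11+1-11=1; pred: 17+1-6=12
Step 2: prey: 1+0-0=1; pred: 12+0-4=8
Step 3: prey: 1+0-0=1; pred: 8+0-3=5
Step 4: prey: 1+0-0=1; pred: 5+0-2=3
Step 5: prey: 1+0-0=1; pred: 3+0-1=2
Step 6: prey: 1+0-0=1; pred: 2+0-0=2
Steps 7-15: state stable at prey=1, pred=2 (no change)
No extinction within 15 steps

Answer: 16 both-alive 1 2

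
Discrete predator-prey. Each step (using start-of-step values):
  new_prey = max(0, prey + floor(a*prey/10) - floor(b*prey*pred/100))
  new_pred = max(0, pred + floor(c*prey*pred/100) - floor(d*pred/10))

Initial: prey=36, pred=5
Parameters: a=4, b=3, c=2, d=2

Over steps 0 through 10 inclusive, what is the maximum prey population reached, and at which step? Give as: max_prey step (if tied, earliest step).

Step 1: prey: 36+14-5=45; pred: 5+3-1=7
Step 2: prey: 45+18-9=54; pred: 7+6-1=12
Step 3: prey: 54+21-19=56; pred: 12+12-2=22
Step 4: prey: 56+22-36=42; pred: 22+24-4=42
Step 5: prey: 42+16-52=6; pred: 42+35-8=69
Step 6: prey: 6+2-12=0; pred: 69+8-13=64
Step 7: prey: 0+0-0=0; pred: 64+0-12=52
Step 8: prey: 0+0-0=0; pred: 52+0-10=42
Step 9: prey: 0+0-0=0; pred: 42+0-8=34
Step 10: prey: 0+0-0=0; pred: 34+0-6=28
Max prey = 56 at step 3

Answer: 56 3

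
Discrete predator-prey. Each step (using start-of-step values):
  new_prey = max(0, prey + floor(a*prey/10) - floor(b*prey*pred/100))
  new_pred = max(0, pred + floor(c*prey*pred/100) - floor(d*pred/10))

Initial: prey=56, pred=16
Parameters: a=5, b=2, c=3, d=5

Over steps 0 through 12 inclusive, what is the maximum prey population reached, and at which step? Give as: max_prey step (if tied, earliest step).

Answer: 67 1

Derivation:
Step 1: prey: 56+28-17=67; pred: 16+26-8=34
Step 2: prey: 67+33-45=55; pred: 34+68-17=85
Step 3: prey: 55+27-93=0; pred: 85+140-42=183
Step 4: prey: 0+0-0=0; pred: 183+0-91=92
Step 5: prey: 0+0-0=0; pred: 92+0-46=46
Step 6: prey: 0+0-0=0; pred: 46+0-23=23
Step 7: prey: 0+0-0=0; pred: 23+0-11=12
Step 8: prey: 0+0-0=0; pred: 12+0-6=6
Step 9: prey: 0+0-0=0; pred: 6+0-3=3
Step 10: prey: 0+0-0=0; pred: 3+0-1=2
Step 11: prey: 0+0-0=0; pred: 2+0-1=1
Step 12: prey: 0+0-0=0; pred: 1+0-0=1
Max prey = 67 at step 1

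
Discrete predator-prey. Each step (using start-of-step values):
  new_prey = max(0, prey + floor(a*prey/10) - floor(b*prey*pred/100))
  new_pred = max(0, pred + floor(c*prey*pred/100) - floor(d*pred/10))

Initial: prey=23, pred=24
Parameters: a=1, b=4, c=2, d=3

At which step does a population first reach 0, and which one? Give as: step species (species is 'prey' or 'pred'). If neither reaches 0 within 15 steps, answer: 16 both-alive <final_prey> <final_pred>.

Step 1: prey: 23+2-22=3; pred: 24+11-7=28
Step 2: prey: 3+0-3=0; pred: 28+1-8=21
First extinction: prey at step 2

Answer: 2 prey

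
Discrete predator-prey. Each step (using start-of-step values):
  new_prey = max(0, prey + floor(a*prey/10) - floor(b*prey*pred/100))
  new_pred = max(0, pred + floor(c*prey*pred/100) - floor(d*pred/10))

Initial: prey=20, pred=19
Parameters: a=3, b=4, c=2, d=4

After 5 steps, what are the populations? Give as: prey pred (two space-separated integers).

Answer: 4 5

Derivation:
Step 1: prey: 20+6-15=11; pred: 19+7-7=19
Step 2: prey: 11+3-8=6; pred: 19+4-7=16
Step 3: prey: 6+1-3=4; pred: 16+1-6=11
Step 4: prey: 4+1-1=4; pred: 11+0-4=7
Step 5: prey: 4+1-1=4; pred: 7+0-2=5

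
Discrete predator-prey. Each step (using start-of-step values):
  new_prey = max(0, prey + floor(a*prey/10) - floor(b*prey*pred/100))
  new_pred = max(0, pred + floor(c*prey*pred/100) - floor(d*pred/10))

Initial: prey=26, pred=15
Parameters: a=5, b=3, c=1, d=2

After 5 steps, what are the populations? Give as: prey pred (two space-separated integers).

Step 1: prey: 26+13-11=28; pred: 15+3-3=15
Step 2: prey: 28+14-12=30; pred: 15+4-3=16
Step 3: prey: 30+15-14=31; pred: 16+4-3=17
Step 4: prey: 31+15-15=31; pred: 17+5-3=19
Step 5: prey: 31+15-17=29; pred: 19+5-3=21

Answer: 29 21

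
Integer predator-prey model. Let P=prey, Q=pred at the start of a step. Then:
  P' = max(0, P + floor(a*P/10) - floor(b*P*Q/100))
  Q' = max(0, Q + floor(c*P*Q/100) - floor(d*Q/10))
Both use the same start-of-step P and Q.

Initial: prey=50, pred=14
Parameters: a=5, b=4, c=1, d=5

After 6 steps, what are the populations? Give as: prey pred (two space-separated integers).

Answer: 53 9

Derivation:
Step 1: prey: 50+25-28=47; pred: 14+7-7=14
Step 2: prey: 47+23-26=44; pred: 14+6-7=13
Step 3: prey: 44+22-22=44; pred: 13+5-6=12
Step 4: prey: 44+22-21=45; pred: 12+5-6=11
Step 5: prey: 45+22-19=48; pred: 11+4-5=10
Step 6: prey: 48+24-19=53; pred: 10+4-5=9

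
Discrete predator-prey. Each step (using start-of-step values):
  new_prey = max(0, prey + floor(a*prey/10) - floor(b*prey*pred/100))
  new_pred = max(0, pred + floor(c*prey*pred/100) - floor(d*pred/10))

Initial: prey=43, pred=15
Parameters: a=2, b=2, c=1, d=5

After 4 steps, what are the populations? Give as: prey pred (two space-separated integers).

Answer: 35 8

Derivation:
Step 1: prey: 43+8-12=39; pred: 15+6-7=14
Step 2: prey: 39+7-10=36; pred: 14+5-7=12
Step 3: prey: 36+7-8=35; pred: 12+4-6=10
Step 4: prey: 35+7-7=35; pred: 10+3-5=8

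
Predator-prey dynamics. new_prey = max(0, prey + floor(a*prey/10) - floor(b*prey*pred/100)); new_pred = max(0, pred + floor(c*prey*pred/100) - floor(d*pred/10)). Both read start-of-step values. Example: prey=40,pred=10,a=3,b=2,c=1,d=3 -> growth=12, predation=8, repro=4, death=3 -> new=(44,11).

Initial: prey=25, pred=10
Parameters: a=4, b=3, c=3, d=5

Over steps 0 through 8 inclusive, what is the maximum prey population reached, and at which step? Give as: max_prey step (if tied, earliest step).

Answer: 29 2

Derivation:
Step 1: prey: 25+10-7=28; pred: 10+7-5=12
Step 2: prey: 28+11-10=29; pred: 12+10-6=16
Step 3: prey: 29+11-13=27; pred: 16+13-8=21
Step 4: prey: 27+10-17=20; pred: 21+17-10=28
Step 5: prey: 20+8-16=12; pred: 28+16-14=30
Step 6: prey: 12+4-10=6; pred: 30+10-15=25
Step 7: prey: 6+2-4=4; pred: 25+4-12=17
Step 8: prey: 4+1-2=3; pred: 17+2-8=11
Max prey = 29 at step 2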